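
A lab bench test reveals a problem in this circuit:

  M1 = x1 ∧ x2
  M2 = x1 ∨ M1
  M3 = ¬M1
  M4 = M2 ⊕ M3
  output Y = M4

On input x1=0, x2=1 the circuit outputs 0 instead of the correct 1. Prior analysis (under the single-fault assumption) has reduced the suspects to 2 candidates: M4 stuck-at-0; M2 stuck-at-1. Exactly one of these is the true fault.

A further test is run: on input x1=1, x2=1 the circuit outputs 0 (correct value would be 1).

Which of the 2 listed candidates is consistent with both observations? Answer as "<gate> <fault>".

Evaluate each candidate on input x1=1, x2=1:
  M4 stuck-at-0: M1=1, M2=1, M3=0, M4=0 [stuck-at-0] → 0 — matches
  M2 stuck-at-1: M1=1, M2=1 [stuck-at-1], M3=0, M4=1 → 1 — eliminated
Only M4 stuck-at-0 reproduces the observed 0.

M4 stuck-at-0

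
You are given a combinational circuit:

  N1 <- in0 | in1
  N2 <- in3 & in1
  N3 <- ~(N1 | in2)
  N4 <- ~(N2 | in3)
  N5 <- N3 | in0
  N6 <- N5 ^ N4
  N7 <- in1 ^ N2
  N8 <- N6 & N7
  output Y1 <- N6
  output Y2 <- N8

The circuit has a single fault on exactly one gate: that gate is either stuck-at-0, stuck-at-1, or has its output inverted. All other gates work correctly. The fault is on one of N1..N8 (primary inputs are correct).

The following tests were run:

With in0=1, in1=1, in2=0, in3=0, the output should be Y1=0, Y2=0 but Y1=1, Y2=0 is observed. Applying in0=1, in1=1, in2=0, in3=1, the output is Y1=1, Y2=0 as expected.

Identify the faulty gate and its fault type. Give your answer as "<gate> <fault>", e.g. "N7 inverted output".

Fault-free values for test 1 (in0=1, in1=1, in2=0, in3=0): N1=1, N2=0, N3=0, N4=1, N5=1, N6=0, N7=1, N8=0, giving Y1=0, Y2=0. Observed Y1=1, Y2=0.
Test 1: faults giving observed Y1=1, Y2=0 are {N2 stuck-at-1, N2 inverted output}.
Test 2 (in0=1, in1=1, in2=0, in3=1): fault-free N1=1, N2=1, N3=0, N4=0, N5=1, N6=1, N7=0, N8=0 → Y1=1, Y2=0; observed Y1=1, Y2=0. Eliminates N2 inverted output.
Only N2 stuck-at-1 is consistent with every test.

N2 stuck-at-1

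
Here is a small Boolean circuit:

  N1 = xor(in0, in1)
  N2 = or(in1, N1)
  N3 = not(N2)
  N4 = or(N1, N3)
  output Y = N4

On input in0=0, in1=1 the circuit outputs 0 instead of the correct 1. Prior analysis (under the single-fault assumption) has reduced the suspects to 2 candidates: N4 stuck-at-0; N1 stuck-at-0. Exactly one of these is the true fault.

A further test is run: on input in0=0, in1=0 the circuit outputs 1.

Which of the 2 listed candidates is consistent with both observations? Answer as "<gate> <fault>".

Evaluate each candidate on input in0=0, in1=0:
  N4 stuck-at-0: N1=0, N2=0, N3=1, N4=0 [stuck-at-0] → 0 — eliminated
  N1 stuck-at-0: N1=0 [stuck-at-0], N2=0, N3=1, N4=1 → 1 — matches
Only N1 stuck-at-0 reproduces the observed 1.

N1 stuck-at-0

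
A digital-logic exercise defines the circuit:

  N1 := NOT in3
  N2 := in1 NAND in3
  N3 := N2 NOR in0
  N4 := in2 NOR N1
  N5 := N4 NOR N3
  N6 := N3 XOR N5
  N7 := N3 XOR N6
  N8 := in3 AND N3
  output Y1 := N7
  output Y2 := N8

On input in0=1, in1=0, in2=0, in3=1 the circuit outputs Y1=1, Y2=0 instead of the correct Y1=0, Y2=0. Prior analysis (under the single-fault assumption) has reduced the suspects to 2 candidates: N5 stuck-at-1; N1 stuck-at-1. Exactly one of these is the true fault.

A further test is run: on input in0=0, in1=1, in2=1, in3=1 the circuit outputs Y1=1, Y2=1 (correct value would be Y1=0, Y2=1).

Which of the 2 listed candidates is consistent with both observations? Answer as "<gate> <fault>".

N5 stuck-at-1

Evaluate each candidate on input in0=0, in1=1, in2=1, in3=1:
  N5 stuck-at-1: N1=0, N2=0, N3=1, N4=0, N5=1 [stuck-at-1], N6=0, N7=1, N8=1 → Y1=1, Y2=1 — matches
  N1 stuck-at-1: N1=1 [stuck-at-1], N2=0, N3=1, N4=0, N5=0, N6=1, N7=0, N8=1 → Y1=0, Y2=1 — eliminated
Only N5 stuck-at-1 reproduces the observed Y1=1, Y2=1.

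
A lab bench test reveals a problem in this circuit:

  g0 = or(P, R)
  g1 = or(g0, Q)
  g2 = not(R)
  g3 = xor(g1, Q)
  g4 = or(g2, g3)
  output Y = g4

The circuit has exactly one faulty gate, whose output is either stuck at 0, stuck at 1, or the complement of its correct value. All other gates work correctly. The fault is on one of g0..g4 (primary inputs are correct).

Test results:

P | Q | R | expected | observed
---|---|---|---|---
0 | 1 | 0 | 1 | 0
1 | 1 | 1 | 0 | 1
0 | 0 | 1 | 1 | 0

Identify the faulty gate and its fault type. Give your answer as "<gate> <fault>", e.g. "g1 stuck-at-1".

g4 inverted output

Fault-free values for test 1 (P=0, Q=1, R=0): g0=0, g1=1, g2=1, g3=0, g4=1, giving Y=1. Observed 0.
Test 1: faults giving observed 0 are {g2 stuck-at-0, g2 inverted output, g4 stuck-at-0, g4 inverted output}.
Test 2 (P=1, Q=1, R=1): fault-free g0=1, g1=1, g2=0, g3=0, g4=0 → 0; observed 1. Eliminates g2 stuck-at-0, g4 stuck-at-0.
Test 3 (P=0, Q=0, R=1): fault-free g0=1, g1=1, g2=0, g3=1, g4=1 → 1; observed 0. Eliminates g2 inverted output.
Only g4 inverted output is consistent with every test.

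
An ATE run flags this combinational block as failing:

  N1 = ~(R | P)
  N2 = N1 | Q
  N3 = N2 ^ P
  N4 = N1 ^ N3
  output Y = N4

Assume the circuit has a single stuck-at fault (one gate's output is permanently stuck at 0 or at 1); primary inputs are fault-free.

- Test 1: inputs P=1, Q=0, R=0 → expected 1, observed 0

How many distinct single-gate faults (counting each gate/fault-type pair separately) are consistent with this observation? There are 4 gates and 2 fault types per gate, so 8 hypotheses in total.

Fault-free: N1=0, N2=0, N3=1, N4=1 → 1. Observed 0.
  N1 stuck-at-0: output 1 ✗
  N1 stuck-at-1: output 1 ✗
  N2 stuck-at-0: output 1 ✗
  N2 stuck-at-1: output 0 ✓
  N3 stuck-at-0: output 0 ✓
  N3 stuck-at-1: output 1 ✗
  N4 stuck-at-0: output 0 ✓
  N4 stuck-at-1: output 1 ✗
Consistent faults: {N2 stuck-at-1, N3 stuck-at-0, N4 stuck-at-0} — 3 in all.

3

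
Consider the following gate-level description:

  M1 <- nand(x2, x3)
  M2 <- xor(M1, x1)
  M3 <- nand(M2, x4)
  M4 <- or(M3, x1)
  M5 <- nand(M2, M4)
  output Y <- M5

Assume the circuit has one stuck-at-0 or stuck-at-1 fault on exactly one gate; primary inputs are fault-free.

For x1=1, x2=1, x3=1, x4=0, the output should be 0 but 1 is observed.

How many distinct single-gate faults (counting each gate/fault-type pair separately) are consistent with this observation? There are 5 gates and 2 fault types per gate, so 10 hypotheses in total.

4

Fault-free: M1=0, M2=1, M3=1, M4=1, M5=0 → 0. Observed 1.
  M1 stuck-at-0: output 0 ✗
  M1 stuck-at-1: output 1 ✓
  M2 stuck-at-0: output 1 ✓
  M2 stuck-at-1: output 0 ✗
  M3 stuck-at-0: output 0 ✗
  M3 stuck-at-1: output 0 ✗
  M4 stuck-at-0: output 1 ✓
  M4 stuck-at-1: output 0 ✗
  M5 stuck-at-0: output 0 ✗
  M5 stuck-at-1: output 1 ✓
Consistent faults: {M1 stuck-at-1, M2 stuck-at-0, M4 stuck-at-0, M5 stuck-at-1} — 4 in all.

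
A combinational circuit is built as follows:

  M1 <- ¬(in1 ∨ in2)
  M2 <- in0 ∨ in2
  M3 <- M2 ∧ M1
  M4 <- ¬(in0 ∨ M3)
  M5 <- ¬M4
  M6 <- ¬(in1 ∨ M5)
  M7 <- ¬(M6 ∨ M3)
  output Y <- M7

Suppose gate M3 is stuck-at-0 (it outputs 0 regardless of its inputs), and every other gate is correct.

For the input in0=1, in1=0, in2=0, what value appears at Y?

1

Propagate with M3 forced: M1=1, M2=1, M3=0 [stuck-at-0], M4=0, M5=1, M6=0, M7=1.
So Y = 1. (Without the fault it would be 0.)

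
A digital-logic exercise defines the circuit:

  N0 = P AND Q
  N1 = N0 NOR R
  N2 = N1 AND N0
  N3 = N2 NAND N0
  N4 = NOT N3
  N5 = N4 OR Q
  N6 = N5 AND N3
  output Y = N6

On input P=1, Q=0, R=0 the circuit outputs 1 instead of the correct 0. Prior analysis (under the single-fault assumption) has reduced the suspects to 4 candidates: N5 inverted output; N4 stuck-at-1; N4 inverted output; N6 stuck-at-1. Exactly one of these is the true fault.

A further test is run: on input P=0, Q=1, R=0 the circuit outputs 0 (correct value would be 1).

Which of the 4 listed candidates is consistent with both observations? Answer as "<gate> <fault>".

Evaluate each candidate on input P=0, Q=1, R=0:
  N5 inverted output: N0=0, N1=1, N2=0, N3=1, N4=0, N5=0 [inverted output], N6=0 → 0 — matches
  N4 stuck-at-1: N0=0, N1=1, N2=0, N3=1, N4=1 [stuck-at-1], N5=1, N6=1 → 1 — eliminated
  N4 inverted output: N0=0, N1=1, N2=0, N3=1, N4=1 [inverted output], N5=1, N6=1 → 1 — eliminated
  N6 stuck-at-1: N0=0, N1=1, N2=0, N3=1, N4=0, N5=1, N6=1 [stuck-at-1] → 1 — eliminated
Only N5 inverted output reproduces the observed 0.

N5 inverted output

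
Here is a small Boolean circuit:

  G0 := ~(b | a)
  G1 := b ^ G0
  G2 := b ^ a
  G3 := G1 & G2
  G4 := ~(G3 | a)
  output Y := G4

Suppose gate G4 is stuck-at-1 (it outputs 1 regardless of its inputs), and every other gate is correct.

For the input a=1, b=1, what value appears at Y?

1

Propagate with G4 forced: G0=0, G1=1, G2=0, G3=0, G4=1 [stuck-at-1].
So Y = 1. (Without the fault it would be 0.)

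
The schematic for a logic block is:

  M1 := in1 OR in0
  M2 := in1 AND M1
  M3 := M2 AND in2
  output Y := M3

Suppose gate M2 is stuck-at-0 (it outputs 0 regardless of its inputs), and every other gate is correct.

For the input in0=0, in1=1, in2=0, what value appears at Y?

0

Propagate with M2 forced: M1=1, M2=0 [stuck-at-0], M3=0.
So Y = 0. (Same as the fault-free value — the fault is masked on this input.)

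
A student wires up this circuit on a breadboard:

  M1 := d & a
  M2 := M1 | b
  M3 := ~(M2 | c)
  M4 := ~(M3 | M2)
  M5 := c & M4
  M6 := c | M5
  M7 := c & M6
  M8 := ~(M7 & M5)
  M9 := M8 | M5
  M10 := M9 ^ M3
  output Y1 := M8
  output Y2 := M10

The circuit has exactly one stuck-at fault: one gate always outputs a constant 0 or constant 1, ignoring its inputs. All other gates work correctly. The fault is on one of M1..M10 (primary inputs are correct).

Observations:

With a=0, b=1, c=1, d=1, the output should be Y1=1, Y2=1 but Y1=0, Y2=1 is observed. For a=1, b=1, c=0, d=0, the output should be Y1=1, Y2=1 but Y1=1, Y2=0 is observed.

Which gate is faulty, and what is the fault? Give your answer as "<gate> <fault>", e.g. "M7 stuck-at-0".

Fault-free values for test 1 (a=0, b=1, c=1, d=1): M1=0, M2=1, M3=0, M4=0, M5=0, M6=1, M7=1, M8=1, M9=1, M10=1, giving Y1=1, Y2=1. Observed Y1=0, Y2=1.
Test 1: faults giving observed Y1=0, Y2=1 are {M2 stuck-at-0, M4 stuck-at-1, M5 stuck-at-1}.
Test 2 (a=1, b=1, c=0, d=0): fault-free M1=0, M2=1, M3=0, M4=0, M5=0, M6=0, M7=0, M8=1, M9=1, M10=1 → Y1=1, Y2=1; observed Y1=1, Y2=0. Eliminates M4 stuck-at-1, M5 stuck-at-1.
Only M2 stuck-at-0 is consistent with every test.

M2 stuck-at-0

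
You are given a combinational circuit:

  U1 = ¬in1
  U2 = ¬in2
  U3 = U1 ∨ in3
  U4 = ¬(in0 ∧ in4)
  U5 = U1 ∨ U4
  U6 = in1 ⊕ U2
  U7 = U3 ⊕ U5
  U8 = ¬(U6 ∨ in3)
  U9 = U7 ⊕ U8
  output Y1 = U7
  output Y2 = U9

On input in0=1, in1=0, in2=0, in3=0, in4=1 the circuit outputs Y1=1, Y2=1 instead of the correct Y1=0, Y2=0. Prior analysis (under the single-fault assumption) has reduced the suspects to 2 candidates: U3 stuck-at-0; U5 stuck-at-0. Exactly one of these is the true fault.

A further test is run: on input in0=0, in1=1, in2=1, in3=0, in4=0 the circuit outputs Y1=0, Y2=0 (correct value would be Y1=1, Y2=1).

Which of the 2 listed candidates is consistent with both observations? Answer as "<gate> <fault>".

U5 stuck-at-0

Evaluate each candidate on input in0=0, in1=1, in2=1, in3=0, in4=0:
  U3 stuck-at-0: U1=0, U2=0, U3=0 [stuck-at-0], U4=1, U5=1, U6=1, U7=1, U8=0, U9=1 → Y1=1, Y2=1 — eliminated
  U5 stuck-at-0: U1=0, U2=0, U3=0, U4=1, U5=0 [stuck-at-0], U6=1, U7=0, U8=0, U9=0 → Y1=0, Y2=0 — matches
Only U5 stuck-at-0 reproduces the observed Y1=0, Y2=0.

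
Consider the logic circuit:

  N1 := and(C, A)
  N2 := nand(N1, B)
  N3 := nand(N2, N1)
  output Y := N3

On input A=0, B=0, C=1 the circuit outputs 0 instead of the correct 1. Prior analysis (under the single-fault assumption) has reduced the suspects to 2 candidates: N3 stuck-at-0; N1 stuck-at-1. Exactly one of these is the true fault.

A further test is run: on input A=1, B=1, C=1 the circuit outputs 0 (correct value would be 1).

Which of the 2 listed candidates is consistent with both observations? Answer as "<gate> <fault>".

Evaluate each candidate on input A=1, B=1, C=1:
  N3 stuck-at-0: N1=1, N2=0, N3=0 [stuck-at-0] → 0 — matches
  N1 stuck-at-1: N1=1 [stuck-at-1], N2=0, N3=1 → 1 — eliminated
Only N3 stuck-at-0 reproduces the observed 0.

N3 stuck-at-0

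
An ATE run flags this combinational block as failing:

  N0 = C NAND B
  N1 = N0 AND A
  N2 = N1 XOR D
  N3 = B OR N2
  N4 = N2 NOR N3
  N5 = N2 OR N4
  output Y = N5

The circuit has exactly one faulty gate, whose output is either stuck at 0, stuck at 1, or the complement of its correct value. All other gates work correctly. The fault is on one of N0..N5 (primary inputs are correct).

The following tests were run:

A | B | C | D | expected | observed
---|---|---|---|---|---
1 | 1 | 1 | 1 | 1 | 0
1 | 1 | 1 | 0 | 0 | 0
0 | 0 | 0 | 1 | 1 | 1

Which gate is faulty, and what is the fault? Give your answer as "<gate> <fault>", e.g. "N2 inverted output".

N2 stuck-at-0

Fault-free values for test 1 (A=1, B=1, C=1, D=1): N0=0, N1=0, N2=1, N3=1, N4=0, N5=1, giving Y=1. Observed 0.
Test 1: faults giving observed 0 are {N0 stuck-at-1, N0 inverted output, N1 stuck-at-1, N1 inverted output, N2 stuck-at-0, N2 inverted output, N5 stuck-at-0, N5 inverted output}.
Test 2 (A=1, B=1, C=1, D=0): fault-free N0=0, N1=0, N2=0, N3=1, N4=0, N5=0 → 0; observed 0. Eliminates N0 stuck-at-1, N0 inverted output, N1 stuck-at-1, N1 inverted output, N2 inverted output, N5 inverted output.
Test 3 (A=0, B=0, C=0, D=1): fault-free N0=1, N1=0, N2=1, N3=1, N4=0, N5=1 → 1; observed 1. Eliminates N5 stuck-at-0.
Only N2 stuck-at-0 is consistent with every test.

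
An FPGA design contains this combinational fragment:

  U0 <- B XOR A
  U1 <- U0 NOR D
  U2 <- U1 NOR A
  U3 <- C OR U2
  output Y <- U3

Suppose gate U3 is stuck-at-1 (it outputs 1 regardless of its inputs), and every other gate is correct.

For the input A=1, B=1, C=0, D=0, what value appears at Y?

1

Propagate with U3 forced: U0=0, U1=1, U2=0, U3=1 [stuck-at-1].
So Y = 1. (Without the fault it would be 0.)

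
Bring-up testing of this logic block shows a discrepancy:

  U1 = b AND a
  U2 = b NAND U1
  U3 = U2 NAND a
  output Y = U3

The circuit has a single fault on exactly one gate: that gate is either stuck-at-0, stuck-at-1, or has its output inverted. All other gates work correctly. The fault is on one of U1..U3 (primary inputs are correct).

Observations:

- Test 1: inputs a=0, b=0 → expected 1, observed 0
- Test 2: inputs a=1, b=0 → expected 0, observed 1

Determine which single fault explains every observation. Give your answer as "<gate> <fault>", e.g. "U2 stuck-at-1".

U3 inverted output

Fault-free values for test 1 (a=0, b=0): U1=0, U2=1, U3=1, giving Y=1. Observed 0.
Test 1: faults giving observed 0 are {U3 stuck-at-0, U3 inverted output}.
Test 2 (a=1, b=0): fault-free U1=0, U2=1, U3=0 → 0; observed 1. Eliminates U3 stuck-at-0.
Only U3 inverted output is consistent with every test.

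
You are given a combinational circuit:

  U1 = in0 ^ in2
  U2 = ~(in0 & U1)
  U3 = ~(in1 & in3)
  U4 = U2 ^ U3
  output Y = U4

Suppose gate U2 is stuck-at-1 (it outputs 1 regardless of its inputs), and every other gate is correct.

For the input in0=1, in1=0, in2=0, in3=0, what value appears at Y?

0

Propagate with U2 forced: U1=1, U2=1 [stuck-at-1], U3=1, U4=0.
So Y = 0. (Without the fault it would be 1.)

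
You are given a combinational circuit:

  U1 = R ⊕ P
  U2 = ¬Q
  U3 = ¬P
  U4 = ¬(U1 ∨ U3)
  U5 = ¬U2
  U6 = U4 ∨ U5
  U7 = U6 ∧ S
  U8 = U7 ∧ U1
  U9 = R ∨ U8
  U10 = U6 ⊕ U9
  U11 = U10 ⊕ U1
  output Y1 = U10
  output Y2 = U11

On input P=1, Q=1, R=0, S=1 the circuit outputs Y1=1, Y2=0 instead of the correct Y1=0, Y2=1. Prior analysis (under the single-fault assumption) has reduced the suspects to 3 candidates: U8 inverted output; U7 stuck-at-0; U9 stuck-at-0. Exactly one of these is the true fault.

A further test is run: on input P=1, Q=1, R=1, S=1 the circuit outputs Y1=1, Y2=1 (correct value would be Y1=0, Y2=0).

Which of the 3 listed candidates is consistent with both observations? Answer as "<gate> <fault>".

Evaluate each candidate on input P=1, Q=1, R=1, S=1:
  U8 inverted output: U1=0, U2=0, U3=0, U4=1, U5=1, U6=1, U7=1, U8=1 [inverted output], U9=1, U10=0, U11=0 → Y1=0, Y2=0 — eliminated
  U7 stuck-at-0: U1=0, U2=0, U3=0, U4=1, U5=1, U6=1, U7=0 [stuck-at-0], U8=0, U9=1, U10=0, U11=0 → Y1=0, Y2=0 — eliminated
  U9 stuck-at-0: U1=0, U2=0, U3=0, U4=1, U5=1, U6=1, U7=1, U8=0, U9=0 [stuck-at-0], U10=1, U11=1 → Y1=1, Y2=1 — matches
Only U9 stuck-at-0 reproduces the observed Y1=1, Y2=1.

U9 stuck-at-0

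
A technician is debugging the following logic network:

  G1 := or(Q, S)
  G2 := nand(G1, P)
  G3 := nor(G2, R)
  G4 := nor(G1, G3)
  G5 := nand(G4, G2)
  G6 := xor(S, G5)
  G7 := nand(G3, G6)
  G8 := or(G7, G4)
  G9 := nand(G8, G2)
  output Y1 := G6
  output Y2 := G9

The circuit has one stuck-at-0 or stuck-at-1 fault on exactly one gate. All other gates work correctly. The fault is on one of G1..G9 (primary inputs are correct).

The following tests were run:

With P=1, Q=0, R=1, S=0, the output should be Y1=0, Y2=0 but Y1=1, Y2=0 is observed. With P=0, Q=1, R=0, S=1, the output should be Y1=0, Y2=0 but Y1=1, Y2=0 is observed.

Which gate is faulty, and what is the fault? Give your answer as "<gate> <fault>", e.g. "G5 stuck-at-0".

Fault-free values for test 1 (P=1, Q=0, R=1, S=0): G1=0, G2=1, G3=0, G4=1, G5=0, G6=0, G7=1, G8=1, G9=0, giving Y1=0, Y2=0. Observed Y1=1, Y2=0.
Test 1: faults giving observed Y1=1, Y2=0 are {G4 stuck-at-0, G5 stuck-at-1, G6 stuck-at-1}.
Test 2 (P=0, Q=1, R=0, S=1): fault-free G1=1, G2=1, G3=0, G4=0, G5=1, G6=0, G7=1, G8=1, G9=0 → Y1=0, Y2=0; observed Y1=1, Y2=0. Eliminates G4 stuck-at-0, G5 stuck-at-1.
Only G6 stuck-at-1 is consistent with every test.

G6 stuck-at-1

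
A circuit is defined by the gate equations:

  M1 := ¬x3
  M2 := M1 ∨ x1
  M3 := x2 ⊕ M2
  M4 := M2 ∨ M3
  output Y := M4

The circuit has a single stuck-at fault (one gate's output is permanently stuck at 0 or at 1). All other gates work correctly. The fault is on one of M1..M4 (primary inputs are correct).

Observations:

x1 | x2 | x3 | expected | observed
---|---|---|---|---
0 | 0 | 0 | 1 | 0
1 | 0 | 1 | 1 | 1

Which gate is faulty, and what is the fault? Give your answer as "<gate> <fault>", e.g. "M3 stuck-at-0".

M1 stuck-at-0

Fault-free values for test 1 (x1=0, x2=0, x3=0): M1=1, M2=1, M3=1, M4=1, giving Y=1. Observed 0.
Test 1: faults giving observed 0 are {M1 stuck-at-0, M2 stuck-at-0, M4 stuck-at-0}.
Test 2 (x1=1, x2=0, x3=1): fault-free M1=0, M2=1, M3=1, M4=1 → 1; observed 1. Eliminates M2 stuck-at-0, M4 stuck-at-0.
Only M1 stuck-at-0 is consistent with every test.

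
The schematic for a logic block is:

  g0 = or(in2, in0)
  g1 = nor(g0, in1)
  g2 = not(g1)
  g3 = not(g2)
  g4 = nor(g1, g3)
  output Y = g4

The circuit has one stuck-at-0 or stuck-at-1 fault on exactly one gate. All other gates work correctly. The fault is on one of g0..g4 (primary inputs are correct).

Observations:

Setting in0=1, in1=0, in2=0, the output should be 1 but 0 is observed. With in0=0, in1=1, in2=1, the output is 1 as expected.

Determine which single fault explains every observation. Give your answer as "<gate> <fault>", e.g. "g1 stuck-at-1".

g0 stuck-at-0

Fault-free values for test 1 (in0=1, in1=0, in2=0): g0=1, g1=0, g2=1, g3=0, g4=1, giving Y=1. Observed 0.
Test 1: faults giving observed 0 are {g0 stuck-at-0, g1 stuck-at-1, g2 stuck-at-0, g3 stuck-at-1, g4 stuck-at-0}.
Test 2 (in0=0, in1=1, in2=1): fault-free g0=1, g1=0, g2=1, g3=0, g4=1 → 1; observed 1. Eliminates g1 stuck-at-1, g2 stuck-at-0, g3 stuck-at-1, g4 stuck-at-0.
Only g0 stuck-at-0 is consistent with every test.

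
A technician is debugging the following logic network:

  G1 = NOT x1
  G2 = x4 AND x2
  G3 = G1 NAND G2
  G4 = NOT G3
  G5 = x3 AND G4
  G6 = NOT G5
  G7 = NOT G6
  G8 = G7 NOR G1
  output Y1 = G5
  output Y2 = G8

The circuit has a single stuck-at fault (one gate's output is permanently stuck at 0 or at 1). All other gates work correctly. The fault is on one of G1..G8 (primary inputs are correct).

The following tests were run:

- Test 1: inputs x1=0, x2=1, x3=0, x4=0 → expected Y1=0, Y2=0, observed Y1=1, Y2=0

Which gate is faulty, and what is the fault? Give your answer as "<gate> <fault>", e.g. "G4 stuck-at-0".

G5 stuck-at-1

Fault-free values for test 1 (x1=0, x2=1, x3=0, x4=0): G1=1, G2=0, G3=1, G4=0, G5=0, G6=1, G7=0, G8=0, giving Y1=0, Y2=0. Observed Y1=1, Y2=0.
Test 1: faults giving observed Y1=1, Y2=0 are {G5 stuck-at-1}.
Only G5 stuck-at-1 is consistent with every test.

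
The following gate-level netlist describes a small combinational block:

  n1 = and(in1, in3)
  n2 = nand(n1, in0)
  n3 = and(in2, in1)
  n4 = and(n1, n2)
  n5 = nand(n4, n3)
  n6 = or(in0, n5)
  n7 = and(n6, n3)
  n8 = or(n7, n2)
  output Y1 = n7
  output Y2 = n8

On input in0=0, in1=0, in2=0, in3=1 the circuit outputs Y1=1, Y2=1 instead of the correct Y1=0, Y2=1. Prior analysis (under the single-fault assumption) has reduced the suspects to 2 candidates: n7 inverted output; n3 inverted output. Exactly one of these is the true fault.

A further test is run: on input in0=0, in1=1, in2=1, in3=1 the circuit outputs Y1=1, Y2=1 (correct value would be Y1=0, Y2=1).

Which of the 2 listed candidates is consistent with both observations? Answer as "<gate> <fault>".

Evaluate each candidate on input in0=0, in1=1, in2=1, in3=1:
  n7 inverted output: n1=1, n2=1, n3=1, n4=1, n5=0, n6=0, n7=1 [inverted output], n8=1 → Y1=1, Y2=1 — matches
  n3 inverted output: n1=1, n2=1, n3=0 [inverted output], n4=1, n5=1, n6=1, n7=0, n8=1 → Y1=0, Y2=1 — eliminated
Only n7 inverted output reproduces the observed Y1=1, Y2=1.

n7 inverted output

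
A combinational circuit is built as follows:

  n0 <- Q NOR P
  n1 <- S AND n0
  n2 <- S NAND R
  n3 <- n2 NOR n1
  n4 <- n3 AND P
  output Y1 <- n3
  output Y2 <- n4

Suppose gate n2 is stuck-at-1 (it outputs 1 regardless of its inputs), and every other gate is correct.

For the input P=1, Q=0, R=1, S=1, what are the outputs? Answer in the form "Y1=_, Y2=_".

Propagate with n2 forced: n0=0, n1=0, n2=1 [stuck-at-1], n3=0, n4=0.
So the outputs are Y1=0, Y2=0. (Without the fault they would be Y1=1, Y2=1.)

Y1=0, Y2=0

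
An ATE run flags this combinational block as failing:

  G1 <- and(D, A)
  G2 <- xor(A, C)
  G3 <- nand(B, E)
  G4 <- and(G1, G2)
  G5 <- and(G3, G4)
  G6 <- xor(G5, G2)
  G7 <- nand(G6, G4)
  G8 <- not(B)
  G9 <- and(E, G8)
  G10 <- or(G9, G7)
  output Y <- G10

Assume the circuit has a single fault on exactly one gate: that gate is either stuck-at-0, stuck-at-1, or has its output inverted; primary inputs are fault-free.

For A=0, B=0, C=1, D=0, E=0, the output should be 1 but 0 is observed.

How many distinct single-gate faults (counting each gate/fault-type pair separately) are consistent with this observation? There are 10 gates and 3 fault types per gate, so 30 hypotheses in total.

4

Fault-free: G1=0, G2=1, G3=1, G4=0, G5=0, G6=1, G7=1, G8=1, G9=0, G10=1 → 1. Observed 0.
  G1: none of the 3 fault types match ✗
  G2: none of the 3 fault types match ✗
  G3: none of the 3 fault types match ✗
  G4: none of the 3 fault types match ✗
  G5: none of the 3 fault types match ✗
  G6: none of the 3 fault types match ✗
  G7: stuck-at-0, inverted output ✓; others ✗
  G8: none of the 3 fault types match ✗
  G9: none of the 3 fault types match ✗
  G10: stuck-at-0, inverted output ✓; others ✗
Consistent faults: {G7 stuck-at-0, G7 inverted output, G10 stuck-at-0, G10 inverted output} — 4 in all.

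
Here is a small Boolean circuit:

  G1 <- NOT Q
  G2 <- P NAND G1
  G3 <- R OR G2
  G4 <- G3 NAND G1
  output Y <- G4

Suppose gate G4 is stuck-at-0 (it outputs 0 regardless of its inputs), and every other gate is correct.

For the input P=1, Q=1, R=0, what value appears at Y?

0

Propagate with G4 forced: G1=0, G2=1, G3=1, G4=0 [stuck-at-0].
So Y = 0. (Without the fault it would be 1.)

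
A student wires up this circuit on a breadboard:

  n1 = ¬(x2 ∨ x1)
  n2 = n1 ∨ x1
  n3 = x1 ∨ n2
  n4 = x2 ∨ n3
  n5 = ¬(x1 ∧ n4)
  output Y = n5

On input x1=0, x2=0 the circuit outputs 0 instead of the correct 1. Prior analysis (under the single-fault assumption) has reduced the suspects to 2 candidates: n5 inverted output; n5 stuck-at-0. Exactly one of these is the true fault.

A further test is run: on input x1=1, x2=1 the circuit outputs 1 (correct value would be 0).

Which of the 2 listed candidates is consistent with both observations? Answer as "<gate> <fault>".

n5 inverted output

Evaluate each candidate on input x1=1, x2=1:
  n5 inverted output: n1=0, n2=1, n3=1, n4=1, n5=1 [inverted output] → 1 — matches
  n5 stuck-at-0: n1=0, n2=1, n3=1, n4=1, n5=0 [stuck-at-0] → 0 — eliminated
Only n5 inverted output reproduces the observed 1.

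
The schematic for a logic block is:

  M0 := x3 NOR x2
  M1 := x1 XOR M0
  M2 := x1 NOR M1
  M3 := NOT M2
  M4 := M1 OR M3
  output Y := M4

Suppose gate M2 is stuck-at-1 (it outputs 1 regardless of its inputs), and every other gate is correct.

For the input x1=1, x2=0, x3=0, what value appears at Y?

Propagate with M2 forced: M0=1, M1=0, M2=1 [stuck-at-1], M3=0, M4=0.
So Y = 0. (Without the fault it would be 1.)

0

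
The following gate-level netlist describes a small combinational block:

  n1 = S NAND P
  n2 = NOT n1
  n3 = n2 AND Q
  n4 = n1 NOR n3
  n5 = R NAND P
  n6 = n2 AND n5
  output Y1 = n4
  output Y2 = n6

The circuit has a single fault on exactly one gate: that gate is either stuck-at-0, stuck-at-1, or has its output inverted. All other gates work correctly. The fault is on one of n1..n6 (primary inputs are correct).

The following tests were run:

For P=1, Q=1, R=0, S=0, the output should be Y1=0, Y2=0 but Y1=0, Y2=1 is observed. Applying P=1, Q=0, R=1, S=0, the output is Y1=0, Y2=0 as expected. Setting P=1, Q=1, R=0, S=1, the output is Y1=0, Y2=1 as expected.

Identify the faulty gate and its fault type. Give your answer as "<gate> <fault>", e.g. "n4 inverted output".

Fault-free values for test 1 (P=1, Q=1, R=0, S=0): n1=1, n2=0, n3=0, n4=0, n5=1, n6=0, giving Y1=0, Y2=0. Observed Y1=0, Y2=1.
Test 1: faults giving observed Y1=0, Y2=1 are {n1 stuck-at-0, n1 inverted output, n2 stuck-at-1, n2 inverted output, n6 stuck-at-1, n6 inverted output}.
Test 2 (P=1, Q=0, R=1, S=0): fault-free n1=1, n2=0, n3=0, n4=0, n5=0, n6=0 → Y1=0, Y2=0; observed Y1=0, Y2=0. Eliminates n1 stuck-at-0, n1 inverted output, n6 stuck-at-1, n6 inverted output.
Test 3 (P=1, Q=1, R=0, S=1): fault-free n1=0, n2=1, n3=1, n4=0, n5=1, n6=1 → Y1=0, Y2=1; observed Y1=0, Y2=1. Eliminates n2 inverted output.
Only n2 stuck-at-1 is consistent with every test.

n2 stuck-at-1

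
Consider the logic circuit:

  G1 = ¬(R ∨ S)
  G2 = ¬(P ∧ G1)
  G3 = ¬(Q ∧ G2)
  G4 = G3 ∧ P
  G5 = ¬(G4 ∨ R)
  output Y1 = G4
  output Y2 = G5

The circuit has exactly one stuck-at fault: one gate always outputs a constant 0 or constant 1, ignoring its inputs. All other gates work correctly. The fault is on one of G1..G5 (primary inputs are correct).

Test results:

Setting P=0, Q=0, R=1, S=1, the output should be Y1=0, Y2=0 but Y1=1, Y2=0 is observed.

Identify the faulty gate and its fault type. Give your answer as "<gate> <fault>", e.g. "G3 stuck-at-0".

G4 stuck-at-1

Fault-free values for test 1 (P=0, Q=0, R=1, S=1): G1=0, G2=1, G3=1, G4=0, G5=0, giving Y1=0, Y2=0. Observed Y1=1, Y2=0.
Test 1: faults giving observed Y1=1, Y2=0 are {G4 stuck-at-1}.
Only G4 stuck-at-1 is consistent with every test.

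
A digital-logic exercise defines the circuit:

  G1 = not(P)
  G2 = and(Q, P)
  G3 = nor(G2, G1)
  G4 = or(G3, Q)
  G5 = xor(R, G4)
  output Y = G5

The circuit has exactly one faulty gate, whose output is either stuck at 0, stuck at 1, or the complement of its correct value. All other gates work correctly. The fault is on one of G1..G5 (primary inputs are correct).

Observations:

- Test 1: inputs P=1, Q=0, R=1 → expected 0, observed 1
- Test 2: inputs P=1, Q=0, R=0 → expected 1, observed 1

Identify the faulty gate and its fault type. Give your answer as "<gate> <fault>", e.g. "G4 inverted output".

Fault-free values for test 1 (P=1, Q=0, R=1): G1=0, G2=0, G3=1, G4=1, G5=0, giving Y=0. Observed 1.
Test 1: faults giving observed 1 are {G1 stuck-at-1, G1 inverted output, G2 stuck-at-1, G2 inverted output, G3 stuck-at-0, G3 inverted output, G4 stuck-at-0, G4 inverted output, G5 stuck-at-1, G5 inverted output}.
Test 2 (P=1, Q=0, R=0): fault-free G1=0, G2=0, G3=1, G4=1, G5=1 → 1; observed 1. Eliminates G1 stuck-at-1, G1 inverted output, G2 stuck-at-1, G2 inverted output, G3 stuck-at-0, G3 inverted output, G4 stuck-at-0, G4 inverted output, G5 inverted output.
Only G5 stuck-at-1 is consistent with every test.

G5 stuck-at-1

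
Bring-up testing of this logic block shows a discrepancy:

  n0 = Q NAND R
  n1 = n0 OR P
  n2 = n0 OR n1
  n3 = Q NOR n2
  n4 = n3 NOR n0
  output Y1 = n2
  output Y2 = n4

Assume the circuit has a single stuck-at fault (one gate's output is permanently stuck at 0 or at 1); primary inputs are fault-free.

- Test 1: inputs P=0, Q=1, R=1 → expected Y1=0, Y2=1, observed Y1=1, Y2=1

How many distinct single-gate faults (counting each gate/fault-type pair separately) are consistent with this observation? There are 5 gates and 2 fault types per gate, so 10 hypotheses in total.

Fault-free: n0=0, n1=0, n2=0, n3=0, n4=1 → Y1=0, Y2=1. Observed Y1=1, Y2=1.
  n0 stuck-at-0: output Y1=0, Y2=1 ✗
  n0 stuck-at-1: output Y1=1, Y2=0 ✗
  n1 stuck-at-0: output Y1=0, Y2=1 ✗
  n1 stuck-at-1: output Y1=1, Y2=1 ✓
  n2 stuck-at-0: output Y1=0, Y2=1 ✗
  n2 stuck-at-1: output Y1=1, Y2=1 ✓
  n3 stuck-at-0: output Y1=0, Y2=1 ✗
  n3 stuck-at-1: output Y1=0, Y2=0 ✗
  n4 stuck-at-0: output Y1=0, Y2=0 ✗
  n4 stuck-at-1: output Y1=0, Y2=1 ✗
Consistent faults: {n1 stuck-at-1, n2 stuck-at-1} — 2 in all.

2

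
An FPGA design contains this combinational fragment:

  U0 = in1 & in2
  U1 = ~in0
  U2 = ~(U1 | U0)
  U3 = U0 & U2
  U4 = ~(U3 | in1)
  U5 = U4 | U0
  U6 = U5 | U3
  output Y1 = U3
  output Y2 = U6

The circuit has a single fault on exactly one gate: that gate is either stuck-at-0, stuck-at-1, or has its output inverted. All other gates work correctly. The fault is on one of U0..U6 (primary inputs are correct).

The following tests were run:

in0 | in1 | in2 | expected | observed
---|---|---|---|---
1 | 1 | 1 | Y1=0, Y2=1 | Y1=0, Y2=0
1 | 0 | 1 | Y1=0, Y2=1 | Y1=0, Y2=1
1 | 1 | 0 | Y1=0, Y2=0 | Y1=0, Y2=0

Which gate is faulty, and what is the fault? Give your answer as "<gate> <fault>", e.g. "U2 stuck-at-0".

U0 stuck-at-0

Fault-free values for test 1 (in0=1, in1=1, in2=1): U0=1, U1=0, U2=0, U3=0, U4=0, U5=1, U6=1, giving Y1=0, Y2=1. Observed Y1=0, Y2=0.
Test 1: faults giving observed Y1=0, Y2=0 are {U0 stuck-at-0, U0 inverted output, U5 stuck-at-0, U5 inverted output, U6 stuck-at-0, U6 inverted output}.
Test 2 (in0=1, in1=0, in2=1): fault-free U0=0, U1=0, U2=1, U3=0, U4=1, U5=1, U6=1 → Y1=0, Y2=1; observed Y1=0, Y2=1. Eliminates U5 stuck-at-0, U5 inverted output, U6 stuck-at-0, U6 inverted output.
Test 3 (in0=1, in1=1, in2=0): fault-free U0=0, U1=0, U2=1, U3=0, U4=0, U5=0, U6=0 → Y1=0, Y2=0; observed Y1=0, Y2=0. Eliminates U0 inverted output.
Only U0 stuck-at-0 is consistent with every test.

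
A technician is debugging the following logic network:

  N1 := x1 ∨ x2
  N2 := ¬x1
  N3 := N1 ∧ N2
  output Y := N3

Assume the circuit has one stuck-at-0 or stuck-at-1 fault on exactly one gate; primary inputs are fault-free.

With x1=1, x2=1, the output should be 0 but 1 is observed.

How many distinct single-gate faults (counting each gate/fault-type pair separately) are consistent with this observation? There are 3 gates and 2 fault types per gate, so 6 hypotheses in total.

2

Fault-free: N1=1, N2=0, N3=0 → 0. Observed 1.
  N1 stuck-at-0: output 0 ✗
  N1 stuck-at-1: output 0 ✗
  N2 stuck-at-0: output 0 ✗
  N2 stuck-at-1: output 1 ✓
  N3 stuck-at-0: output 0 ✗
  N3 stuck-at-1: output 1 ✓
Consistent faults: {N2 stuck-at-1, N3 stuck-at-1} — 2 in all.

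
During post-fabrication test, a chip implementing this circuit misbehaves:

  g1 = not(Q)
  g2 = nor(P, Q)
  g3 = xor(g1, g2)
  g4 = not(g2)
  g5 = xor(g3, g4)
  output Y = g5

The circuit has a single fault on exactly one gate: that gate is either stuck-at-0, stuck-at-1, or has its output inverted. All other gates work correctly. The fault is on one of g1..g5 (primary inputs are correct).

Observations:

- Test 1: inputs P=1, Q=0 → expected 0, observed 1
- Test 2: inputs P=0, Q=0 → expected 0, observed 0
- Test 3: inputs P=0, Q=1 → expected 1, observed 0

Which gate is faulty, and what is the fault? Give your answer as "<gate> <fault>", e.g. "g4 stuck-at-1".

g4 stuck-at-0

Fault-free values for test 1 (P=1, Q=0): g1=1, g2=0, g3=1, g4=1, g5=0, giving Y=0. Observed 1.
Test 1: faults giving observed 1 are {g1 stuck-at-0, g1 inverted output, g3 stuck-at-0, g3 inverted output, g4 stuck-at-0, g4 inverted output, g5 stuck-at-1, g5 inverted output}.
Test 2 (P=0, Q=0): fault-free g1=1, g2=1, g3=0, g4=0, g5=0 → 0; observed 0. Eliminates g1 stuck-at-0, g1 inverted output, g3 inverted output, g4 inverted output, g5 stuck-at-1, g5 inverted output.
Test 3 (P=0, Q=1): fault-free g1=0, g2=0, g3=0, g4=1, g5=1 → 1; observed 0. Eliminates g3 stuck-at-0.
Only g4 stuck-at-0 is consistent with every test.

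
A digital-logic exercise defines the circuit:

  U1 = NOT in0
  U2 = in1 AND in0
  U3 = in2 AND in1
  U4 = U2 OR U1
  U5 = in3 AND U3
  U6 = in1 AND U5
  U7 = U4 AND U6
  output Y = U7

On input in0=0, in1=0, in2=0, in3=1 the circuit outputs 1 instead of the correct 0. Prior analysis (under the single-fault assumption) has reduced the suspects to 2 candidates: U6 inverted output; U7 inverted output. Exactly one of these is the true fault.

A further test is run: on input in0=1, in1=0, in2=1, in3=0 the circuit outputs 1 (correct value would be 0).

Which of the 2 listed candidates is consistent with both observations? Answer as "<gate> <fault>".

Evaluate each candidate on input in0=1, in1=0, in2=1, in3=0:
  U6 inverted output: U1=0, U2=0, U3=0, U4=0, U5=0, U6=1 [inverted output], U7=0 → 0 — eliminated
  U7 inverted output: U1=0, U2=0, U3=0, U4=0, U5=0, U6=0, U7=1 [inverted output] → 1 — matches
Only U7 inverted output reproduces the observed 1.

U7 inverted output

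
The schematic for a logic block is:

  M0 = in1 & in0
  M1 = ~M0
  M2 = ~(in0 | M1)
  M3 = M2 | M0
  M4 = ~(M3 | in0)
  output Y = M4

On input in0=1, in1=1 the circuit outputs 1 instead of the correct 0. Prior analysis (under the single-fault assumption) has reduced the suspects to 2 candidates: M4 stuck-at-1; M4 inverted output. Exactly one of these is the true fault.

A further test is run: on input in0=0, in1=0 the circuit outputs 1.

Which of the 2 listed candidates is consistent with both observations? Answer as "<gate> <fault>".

M4 stuck-at-1

Evaluate each candidate on input in0=0, in1=0:
  M4 stuck-at-1: M0=0, M1=1, M2=0, M3=0, M4=1 [stuck-at-1] → 1 — matches
  M4 inverted output: M0=0, M1=1, M2=0, M3=0, M4=0 [inverted output] → 0 — eliminated
Only M4 stuck-at-1 reproduces the observed 1.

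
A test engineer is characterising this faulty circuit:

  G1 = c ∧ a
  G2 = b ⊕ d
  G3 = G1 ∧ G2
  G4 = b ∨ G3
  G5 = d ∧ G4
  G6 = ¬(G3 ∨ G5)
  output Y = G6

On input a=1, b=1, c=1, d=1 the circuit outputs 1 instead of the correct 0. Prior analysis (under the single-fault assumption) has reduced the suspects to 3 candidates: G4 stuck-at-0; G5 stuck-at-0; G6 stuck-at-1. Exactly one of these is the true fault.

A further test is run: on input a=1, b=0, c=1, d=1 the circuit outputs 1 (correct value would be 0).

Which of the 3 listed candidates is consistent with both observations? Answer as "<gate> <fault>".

G6 stuck-at-1

Evaluate each candidate on input a=1, b=0, c=1, d=1:
  G4 stuck-at-0: G1=1, G2=1, G3=1, G4=0 [stuck-at-0], G5=0, G6=0 → 0 — eliminated
  G5 stuck-at-0: G1=1, G2=1, G3=1, G4=1, G5=0 [stuck-at-0], G6=0 → 0 — eliminated
  G6 stuck-at-1: G1=1, G2=1, G3=1, G4=1, G5=1, G6=1 [stuck-at-1] → 1 — matches
Only G6 stuck-at-1 reproduces the observed 1.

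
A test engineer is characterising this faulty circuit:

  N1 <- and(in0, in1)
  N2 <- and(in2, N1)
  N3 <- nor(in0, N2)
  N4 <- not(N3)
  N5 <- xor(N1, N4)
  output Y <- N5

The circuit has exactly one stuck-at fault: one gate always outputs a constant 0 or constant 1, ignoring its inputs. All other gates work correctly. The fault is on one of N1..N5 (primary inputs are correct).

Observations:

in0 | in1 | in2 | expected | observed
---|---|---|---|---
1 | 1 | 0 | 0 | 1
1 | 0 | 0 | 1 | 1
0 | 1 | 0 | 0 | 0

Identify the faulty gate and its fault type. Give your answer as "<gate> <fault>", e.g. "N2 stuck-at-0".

N1 stuck-at-0

Fault-free values for test 1 (in0=1, in1=1, in2=0): N1=1, N2=0, N3=0, N4=1, N5=0, giving Y=0. Observed 1.
Test 1: faults giving observed 1 are {N1 stuck-at-0, N3 stuck-at-1, N4 stuck-at-0, N5 stuck-at-1}.
Test 2 (in0=1, in1=0, in2=0): fault-free N1=0, N2=0, N3=0, N4=1, N5=1 → 1; observed 1. Eliminates N3 stuck-at-1, N4 stuck-at-0.
Test 3 (in0=0, in1=1, in2=0): fault-free N1=0, N2=0, N3=1, N4=0, N5=0 → 0; observed 0. Eliminates N5 stuck-at-1.
Only N1 stuck-at-0 is consistent with every test.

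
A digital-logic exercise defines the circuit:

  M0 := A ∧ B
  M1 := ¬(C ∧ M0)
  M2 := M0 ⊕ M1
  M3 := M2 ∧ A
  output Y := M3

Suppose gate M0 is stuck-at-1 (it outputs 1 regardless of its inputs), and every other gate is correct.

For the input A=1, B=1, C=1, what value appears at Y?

1

Propagate with M0 forced: M0=1 [stuck-at-1], M1=0, M2=1, M3=1.
So Y = 1. (Same as the fault-free value — the fault is masked on this input.)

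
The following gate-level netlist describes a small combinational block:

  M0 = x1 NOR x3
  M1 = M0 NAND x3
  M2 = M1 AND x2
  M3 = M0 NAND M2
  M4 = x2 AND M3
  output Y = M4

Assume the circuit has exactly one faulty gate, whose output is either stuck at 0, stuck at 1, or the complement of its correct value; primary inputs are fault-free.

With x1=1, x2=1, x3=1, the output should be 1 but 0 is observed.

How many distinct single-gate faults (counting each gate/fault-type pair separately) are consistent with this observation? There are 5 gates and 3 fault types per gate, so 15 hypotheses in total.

4

Fault-free: M0=0, M1=1, M2=1, M3=1, M4=1 → 1. Observed 0.
  M0: none of the 3 fault types match ✗
  M1: none of the 3 fault types match ✗
  M2: none of the 3 fault types match ✗
  M3: stuck-at-0, inverted output ✓; others ✗
  M4: stuck-at-0, inverted output ✓; others ✗
Consistent faults: {M3 stuck-at-0, M3 inverted output, M4 stuck-at-0, M4 inverted output} — 4 in all.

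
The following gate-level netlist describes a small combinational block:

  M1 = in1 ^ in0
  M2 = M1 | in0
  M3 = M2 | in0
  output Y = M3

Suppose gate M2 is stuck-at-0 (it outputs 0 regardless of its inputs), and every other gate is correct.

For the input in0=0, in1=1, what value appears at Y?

Propagate with M2 forced: M1=1, M2=0 [stuck-at-0], M3=0.
So Y = 0. (Without the fault it would be 1.)

0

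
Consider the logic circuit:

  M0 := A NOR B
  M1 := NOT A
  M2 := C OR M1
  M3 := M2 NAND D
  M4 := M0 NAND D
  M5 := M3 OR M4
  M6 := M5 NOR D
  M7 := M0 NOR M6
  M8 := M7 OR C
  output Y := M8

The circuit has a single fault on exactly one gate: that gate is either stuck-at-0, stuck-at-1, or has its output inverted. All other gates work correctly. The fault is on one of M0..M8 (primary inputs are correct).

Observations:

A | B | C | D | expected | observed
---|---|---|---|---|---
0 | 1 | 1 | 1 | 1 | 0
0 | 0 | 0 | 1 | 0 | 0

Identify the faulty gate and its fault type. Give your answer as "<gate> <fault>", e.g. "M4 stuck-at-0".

M8 stuck-at-0

Fault-free values for test 1 (A=0, B=1, C=1, D=1): M0=0, M1=1, M2=1, M3=0, M4=1, M5=1, M6=0, M7=1, M8=1, giving Y=1. Observed 0.
Test 1: faults giving observed 0 are {M8 stuck-at-0, M8 inverted output}.
Test 2 (A=0, B=0, C=0, D=1): fault-free M0=1, M1=1, M2=1, M3=0, M4=0, M5=0, M6=0, M7=0, M8=0 → 0; observed 0. Eliminates M8 inverted output.
Only M8 stuck-at-0 is consistent with every test.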